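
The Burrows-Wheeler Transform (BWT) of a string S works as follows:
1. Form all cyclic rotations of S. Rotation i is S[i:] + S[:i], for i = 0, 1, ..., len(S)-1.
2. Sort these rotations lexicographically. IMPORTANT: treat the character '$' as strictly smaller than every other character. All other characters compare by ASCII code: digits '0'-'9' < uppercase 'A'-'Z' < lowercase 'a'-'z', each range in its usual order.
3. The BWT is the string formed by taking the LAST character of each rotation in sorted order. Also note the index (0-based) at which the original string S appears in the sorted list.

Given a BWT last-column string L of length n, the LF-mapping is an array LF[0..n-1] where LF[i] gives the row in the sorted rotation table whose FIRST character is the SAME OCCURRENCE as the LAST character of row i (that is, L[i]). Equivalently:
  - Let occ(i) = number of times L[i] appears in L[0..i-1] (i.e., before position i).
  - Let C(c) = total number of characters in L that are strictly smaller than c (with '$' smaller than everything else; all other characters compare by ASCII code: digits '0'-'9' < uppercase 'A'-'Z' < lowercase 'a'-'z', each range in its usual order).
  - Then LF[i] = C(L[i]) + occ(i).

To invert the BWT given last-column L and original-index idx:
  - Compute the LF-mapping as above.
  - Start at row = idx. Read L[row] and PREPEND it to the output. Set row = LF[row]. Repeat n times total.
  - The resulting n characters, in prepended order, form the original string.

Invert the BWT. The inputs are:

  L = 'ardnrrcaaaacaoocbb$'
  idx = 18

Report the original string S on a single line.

Answer: raccoonabracadabra$

Derivation:
LF mapping: 1 16 12 13 17 18 9 2 3 4 5 10 6 14 15 11 7 8 0
Walk LF starting at row 18, prepending L[row]:
  step 1: row=18, L[18]='$', prepend. Next row=LF[18]=0
  step 2: row=0, L[0]='a', prepend. Next row=LF[0]=1
  step 3: row=1, L[1]='r', prepend. Next row=LF[1]=16
  step 4: row=16, L[16]='b', prepend. Next row=LF[16]=7
  step 5: row=7, L[7]='a', prepend. Next row=LF[7]=2
  step 6: row=2, L[2]='d', prepend. Next row=LF[2]=12
  step 7: row=12, L[12]='a', prepend. Next row=LF[12]=6
  step 8: row=6, L[6]='c', prepend. Next row=LF[6]=9
  step 9: row=9, L[9]='a', prepend. Next row=LF[9]=4
  step 10: row=4, L[4]='r', prepend. Next row=LF[4]=17
  step 11: row=17, L[17]='b', prepend. Next row=LF[17]=8
  step 12: row=8, L[8]='a', prepend. Next row=LF[8]=3
  step 13: row=3, L[3]='n', prepend. Next row=LF[3]=13
  step 14: row=13, L[13]='o', prepend. Next row=LF[13]=14
  step 15: row=14, L[14]='o', prepend. Next row=LF[14]=15
  step 16: row=15, L[15]='c', prepend. Next row=LF[15]=11
  step 17: row=11, L[11]='c', prepend. Next row=LF[11]=10
  step 18: row=10, L[10]='a', prepend. Next row=LF[10]=5
  step 19: row=5, L[5]='r', prepend. Next row=LF[5]=18
Reversed output: raccoonabracadabra$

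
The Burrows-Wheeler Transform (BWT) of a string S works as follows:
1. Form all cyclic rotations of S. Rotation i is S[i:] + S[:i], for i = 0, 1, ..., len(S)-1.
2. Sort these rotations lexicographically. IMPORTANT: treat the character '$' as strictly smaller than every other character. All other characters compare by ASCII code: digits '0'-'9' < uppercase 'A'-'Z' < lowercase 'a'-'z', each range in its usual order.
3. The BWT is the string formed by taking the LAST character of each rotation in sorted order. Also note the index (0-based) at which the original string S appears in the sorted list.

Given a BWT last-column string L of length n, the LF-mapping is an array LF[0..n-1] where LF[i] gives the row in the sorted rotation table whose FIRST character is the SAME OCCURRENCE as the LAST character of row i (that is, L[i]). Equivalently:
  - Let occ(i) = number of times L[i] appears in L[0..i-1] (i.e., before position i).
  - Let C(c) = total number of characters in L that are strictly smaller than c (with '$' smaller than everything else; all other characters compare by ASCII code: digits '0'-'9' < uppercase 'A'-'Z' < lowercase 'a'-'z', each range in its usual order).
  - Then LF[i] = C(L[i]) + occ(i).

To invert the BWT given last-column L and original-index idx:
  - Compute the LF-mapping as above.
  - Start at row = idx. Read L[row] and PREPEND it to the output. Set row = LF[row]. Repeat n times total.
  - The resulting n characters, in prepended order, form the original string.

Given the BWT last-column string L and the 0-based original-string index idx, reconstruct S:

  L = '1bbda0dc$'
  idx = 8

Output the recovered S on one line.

LF mapping: 2 4 5 7 3 1 8 6 0
Walk LF starting at row 8, prepending L[row]:
  step 1: row=8, L[8]='$', prepend. Next row=LF[8]=0
  step 2: row=0, L[0]='1', prepend. Next row=LF[0]=2
  step 3: row=2, L[2]='b', prepend. Next row=LF[2]=5
  step 4: row=5, L[5]='0', prepend. Next row=LF[5]=1
  step 5: row=1, L[1]='b', prepend. Next row=LF[1]=4
  step 6: row=4, L[4]='a', prepend. Next row=LF[4]=3
  step 7: row=3, L[3]='d', prepend. Next row=LF[3]=7
  step 8: row=7, L[7]='c', prepend. Next row=LF[7]=6
  step 9: row=6, L[6]='d', prepend. Next row=LF[6]=8
Reversed output: dcdab0b1$

Answer: dcdab0b1$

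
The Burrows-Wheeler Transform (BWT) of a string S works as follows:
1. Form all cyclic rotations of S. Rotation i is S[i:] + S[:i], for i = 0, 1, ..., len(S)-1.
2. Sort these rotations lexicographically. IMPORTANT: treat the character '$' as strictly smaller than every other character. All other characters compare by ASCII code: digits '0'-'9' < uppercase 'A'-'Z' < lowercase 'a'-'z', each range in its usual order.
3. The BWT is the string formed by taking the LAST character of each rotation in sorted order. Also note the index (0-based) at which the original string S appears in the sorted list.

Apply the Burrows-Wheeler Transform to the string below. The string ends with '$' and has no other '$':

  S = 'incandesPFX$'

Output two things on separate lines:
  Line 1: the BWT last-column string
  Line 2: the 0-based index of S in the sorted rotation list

All 12 rotations (rotation i = S[i:]+S[:i]):
  rot[0] = incandesPFX$
  rot[1] = ncandesPFX$i
  rot[2] = candesPFX$in
  rot[3] = andesPFX$inc
  rot[4] = ndesPFX$inca
  rot[5] = desPFX$incan
  rot[6] = esPFX$incand
  rot[7] = sPFX$incande
  rot[8] = PFX$incandes
  rot[9] = FX$incandesP
  rot[10] = X$incandesPF
  rot[11] = $incandesPFX
Sorted (with $ < everything):
  sorted[0] = $incandesPFX  (last char: 'X')
  sorted[1] = FX$incandesP  (last char: 'P')
  sorted[2] = PFX$incandes  (last char: 's')
  sorted[3] = X$incandesPF  (last char: 'F')
  sorted[4] = andesPFX$inc  (last char: 'c')
  sorted[5] = candesPFX$in  (last char: 'n')
  sorted[6] = desPFX$incan  (last char: 'n')
  sorted[7] = esPFX$incand  (last char: 'd')
  sorted[8] = incandesPFX$  (last char: '$')
  sorted[9] = ncandesPFX$i  (last char: 'i')
  sorted[10] = ndesPFX$inca  (last char: 'a')
  sorted[11] = sPFX$incande  (last char: 'e')
Last column: XPsFcnnd$iae
Original string S is at sorted index 8

Answer: XPsFcnnd$iae
8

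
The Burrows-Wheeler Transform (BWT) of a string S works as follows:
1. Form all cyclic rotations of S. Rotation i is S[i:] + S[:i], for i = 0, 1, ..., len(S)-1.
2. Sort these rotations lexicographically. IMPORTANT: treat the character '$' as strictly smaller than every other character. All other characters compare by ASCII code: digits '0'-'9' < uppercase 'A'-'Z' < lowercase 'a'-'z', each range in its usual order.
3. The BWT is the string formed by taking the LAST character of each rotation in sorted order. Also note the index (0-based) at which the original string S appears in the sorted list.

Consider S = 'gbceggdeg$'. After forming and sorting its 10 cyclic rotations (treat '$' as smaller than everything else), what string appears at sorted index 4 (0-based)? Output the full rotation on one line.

All 10 rotations (rotation i = S[i:]+S[:i]):
  rot[0] = gbceggdeg$
  rot[1] = bceggdeg$g
  rot[2] = ceggdeg$gb
  rot[3] = eggdeg$gbc
  rot[4] = ggdeg$gbce
  rot[5] = gdeg$gbceg
  rot[6] = deg$gbcegg
  rot[7] = eg$gbceggd
  rot[8] = g$gbceggde
  rot[9] = $gbceggdeg
Sorted (with $ < everything):
  sorted[0] = $gbceggdeg
  sorted[1] = bceggdeg$g
  sorted[2] = ceggdeg$gb
  sorted[3] = deg$gbcegg
  sorted[4] = eg$gbceggd
  sorted[5] = eggdeg$gbc
  sorted[6] = g$gbceggde
  sorted[7] = gbceggdeg$
  sorted[8] = gdeg$gbceg
  sorted[9] = ggdeg$gbce
sorted[4] = eg$gbceggd

Answer: eg$gbceggd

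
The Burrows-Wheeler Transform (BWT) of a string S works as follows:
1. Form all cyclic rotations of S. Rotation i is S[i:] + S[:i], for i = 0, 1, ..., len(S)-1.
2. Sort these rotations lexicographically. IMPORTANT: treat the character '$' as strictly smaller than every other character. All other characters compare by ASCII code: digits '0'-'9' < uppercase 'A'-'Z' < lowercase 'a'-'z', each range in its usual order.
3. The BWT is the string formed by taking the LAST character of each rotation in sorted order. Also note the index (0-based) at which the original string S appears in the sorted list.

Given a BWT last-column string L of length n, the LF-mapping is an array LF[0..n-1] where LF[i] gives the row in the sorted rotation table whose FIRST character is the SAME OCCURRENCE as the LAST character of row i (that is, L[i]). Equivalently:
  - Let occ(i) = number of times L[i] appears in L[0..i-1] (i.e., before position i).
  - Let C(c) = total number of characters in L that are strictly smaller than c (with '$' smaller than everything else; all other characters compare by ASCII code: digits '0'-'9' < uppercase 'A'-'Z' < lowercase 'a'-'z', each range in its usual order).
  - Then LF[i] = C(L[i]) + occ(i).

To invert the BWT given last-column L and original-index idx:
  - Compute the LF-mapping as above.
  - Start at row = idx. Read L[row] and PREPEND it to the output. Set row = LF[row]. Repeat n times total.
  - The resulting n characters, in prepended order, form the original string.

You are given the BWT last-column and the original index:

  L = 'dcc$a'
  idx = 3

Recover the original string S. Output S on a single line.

LF mapping: 4 2 3 0 1
Walk LF starting at row 3, prepending L[row]:
  step 1: row=3, L[3]='$', prepend. Next row=LF[3]=0
  step 2: row=0, L[0]='d', prepend. Next row=LF[0]=4
  step 3: row=4, L[4]='a', prepend. Next row=LF[4]=1
  step 4: row=1, L[1]='c', prepend. Next row=LF[1]=2
  step 5: row=2, L[2]='c', prepend. Next row=LF[2]=3
Reversed output: ccad$

Answer: ccad$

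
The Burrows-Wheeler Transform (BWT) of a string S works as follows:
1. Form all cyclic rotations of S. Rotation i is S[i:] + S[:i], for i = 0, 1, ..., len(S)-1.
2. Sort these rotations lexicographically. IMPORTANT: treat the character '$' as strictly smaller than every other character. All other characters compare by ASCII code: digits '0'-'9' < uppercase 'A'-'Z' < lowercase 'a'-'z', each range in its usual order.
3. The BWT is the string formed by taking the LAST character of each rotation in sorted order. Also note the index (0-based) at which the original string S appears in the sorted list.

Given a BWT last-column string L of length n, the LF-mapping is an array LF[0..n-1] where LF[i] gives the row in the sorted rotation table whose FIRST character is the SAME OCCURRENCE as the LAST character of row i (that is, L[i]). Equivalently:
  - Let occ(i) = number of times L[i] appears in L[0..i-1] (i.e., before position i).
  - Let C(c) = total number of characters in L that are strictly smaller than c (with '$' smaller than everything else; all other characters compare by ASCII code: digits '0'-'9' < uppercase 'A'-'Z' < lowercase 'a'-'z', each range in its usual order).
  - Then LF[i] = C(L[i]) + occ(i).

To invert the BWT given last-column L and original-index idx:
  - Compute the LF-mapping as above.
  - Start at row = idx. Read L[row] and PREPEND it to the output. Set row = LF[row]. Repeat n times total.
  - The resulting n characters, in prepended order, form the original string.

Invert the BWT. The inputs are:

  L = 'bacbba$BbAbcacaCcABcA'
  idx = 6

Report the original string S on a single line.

LF mapping: 11 7 16 12 13 8 0 4 14 1 15 17 9 18 10 6 19 2 5 20 3
Walk LF starting at row 6, prepending L[row]:
  step 1: row=6, L[6]='$', prepend. Next row=LF[6]=0
  step 2: row=0, L[0]='b', prepend. Next row=LF[0]=11
  step 3: row=11, L[11]='c', prepend. Next row=LF[11]=17
  step 4: row=17, L[17]='A', prepend. Next row=LF[17]=2
  step 5: row=2, L[2]='c', prepend. Next row=LF[2]=16
  step 6: row=16, L[16]='c', prepend. Next row=LF[16]=19
  step 7: row=19, L[19]='c', prepend. Next row=LF[19]=20
  step 8: row=20, L[20]='A', prepend. Next row=LF[20]=3
  step 9: row=3, L[3]='b', prepend. Next row=LF[3]=12
  step 10: row=12, L[12]='a', prepend. Next row=LF[12]=9
  step 11: row=9, L[9]='A', prepend. Next row=LF[9]=1
  step 12: row=1, L[1]='a', prepend. Next row=LF[1]=7
  step 13: row=7, L[7]='B', prepend. Next row=LF[7]=4
  step 14: row=4, L[4]='b', prepend. Next row=LF[4]=13
  step 15: row=13, L[13]='c', prepend. Next row=LF[13]=18
  step 16: row=18, L[18]='B', prepend. Next row=LF[18]=5
  step 17: row=5, L[5]='a', prepend. Next row=LF[5]=8
  step 18: row=8, L[8]='b', prepend. Next row=LF[8]=14
  step 19: row=14, L[14]='a', prepend. Next row=LF[14]=10
  step 20: row=10, L[10]='b', prepend. Next row=LF[10]=15
  step 21: row=15, L[15]='C', prepend. Next row=LF[15]=6
Reversed output: CbabaBcbBaAabAcccAcb$

Answer: CbabaBcbBaAabAcccAcb$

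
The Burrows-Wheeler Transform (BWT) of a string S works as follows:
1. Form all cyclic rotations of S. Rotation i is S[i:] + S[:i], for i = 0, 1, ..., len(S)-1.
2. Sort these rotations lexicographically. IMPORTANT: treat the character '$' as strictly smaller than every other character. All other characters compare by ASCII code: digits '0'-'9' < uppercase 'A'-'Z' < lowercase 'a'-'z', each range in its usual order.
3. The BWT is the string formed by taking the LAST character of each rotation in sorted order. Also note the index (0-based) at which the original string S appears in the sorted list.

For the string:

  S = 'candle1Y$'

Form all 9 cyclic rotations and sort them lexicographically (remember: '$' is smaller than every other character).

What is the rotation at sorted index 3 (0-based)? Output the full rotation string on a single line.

Answer: andle1Y$c

Derivation:
All 9 rotations (rotation i = S[i:]+S[:i]):
  rot[0] = candle1Y$
  rot[1] = andle1Y$c
  rot[2] = ndle1Y$ca
  rot[3] = dle1Y$can
  rot[4] = le1Y$cand
  rot[5] = e1Y$candl
  rot[6] = 1Y$candle
  rot[7] = Y$candle1
  rot[8] = $candle1Y
Sorted (with $ < everything):
  sorted[0] = $candle1Y
  sorted[1] = 1Y$candle
  sorted[2] = Y$candle1
  sorted[3] = andle1Y$c
  sorted[4] = candle1Y$
  sorted[5] = dle1Y$can
  sorted[6] = e1Y$candl
  sorted[7] = le1Y$cand
  sorted[8] = ndle1Y$ca
sorted[3] = andle1Y$c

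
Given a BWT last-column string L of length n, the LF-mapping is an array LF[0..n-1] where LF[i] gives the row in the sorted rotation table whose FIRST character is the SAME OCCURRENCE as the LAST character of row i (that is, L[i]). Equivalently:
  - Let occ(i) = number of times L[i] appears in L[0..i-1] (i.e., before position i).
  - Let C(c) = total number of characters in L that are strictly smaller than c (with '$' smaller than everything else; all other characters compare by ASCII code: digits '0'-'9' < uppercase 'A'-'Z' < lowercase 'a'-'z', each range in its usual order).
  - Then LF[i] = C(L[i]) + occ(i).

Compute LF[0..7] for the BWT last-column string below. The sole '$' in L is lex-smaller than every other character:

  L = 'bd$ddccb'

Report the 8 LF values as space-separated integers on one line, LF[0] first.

Answer: 1 5 0 6 7 3 4 2

Derivation:
Char counts: '$':1, 'b':2, 'c':2, 'd':3
C (first-col start): C('$')=0, C('b')=1, C('c')=3, C('d')=5
L[0]='b': occ=0, LF[0]=C('b')+0=1+0=1
L[1]='d': occ=0, LF[1]=C('d')+0=5+0=5
L[2]='$': occ=0, LF[2]=C('$')+0=0+0=0
L[3]='d': occ=1, LF[3]=C('d')+1=5+1=6
L[4]='d': occ=2, LF[4]=C('d')+2=5+2=7
L[5]='c': occ=0, LF[5]=C('c')+0=3+0=3
L[6]='c': occ=1, LF[6]=C('c')+1=3+1=4
L[7]='b': occ=1, LF[7]=C('b')+1=1+1=2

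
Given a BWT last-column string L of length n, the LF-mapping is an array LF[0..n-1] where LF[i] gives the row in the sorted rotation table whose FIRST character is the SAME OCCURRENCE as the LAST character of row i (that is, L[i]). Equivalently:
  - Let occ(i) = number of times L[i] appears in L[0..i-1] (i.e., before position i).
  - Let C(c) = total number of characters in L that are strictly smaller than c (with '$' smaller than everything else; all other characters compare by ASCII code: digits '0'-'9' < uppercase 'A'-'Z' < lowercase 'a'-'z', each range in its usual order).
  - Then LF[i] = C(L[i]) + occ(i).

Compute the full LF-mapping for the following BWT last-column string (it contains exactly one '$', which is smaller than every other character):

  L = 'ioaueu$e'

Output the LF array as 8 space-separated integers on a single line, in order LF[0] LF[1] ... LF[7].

Answer: 4 5 1 6 2 7 0 3

Derivation:
Char counts: '$':1, 'a':1, 'e':2, 'i':1, 'o':1, 'u':2
C (first-col start): C('$')=0, C('a')=1, C('e')=2, C('i')=4, C('o')=5, C('u')=6
L[0]='i': occ=0, LF[0]=C('i')+0=4+0=4
L[1]='o': occ=0, LF[1]=C('o')+0=5+0=5
L[2]='a': occ=0, LF[2]=C('a')+0=1+0=1
L[3]='u': occ=0, LF[3]=C('u')+0=6+0=6
L[4]='e': occ=0, LF[4]=C('e')+0=2+0=2
L[5]='u': occ=1, LF[5]=C('u')+1=6+1=7
L[6]='$': occ=0, LF[6]=C('$')+0=0+0=0
L[7]='e': occ=1, LF[7]=C('e')+1=2+1=3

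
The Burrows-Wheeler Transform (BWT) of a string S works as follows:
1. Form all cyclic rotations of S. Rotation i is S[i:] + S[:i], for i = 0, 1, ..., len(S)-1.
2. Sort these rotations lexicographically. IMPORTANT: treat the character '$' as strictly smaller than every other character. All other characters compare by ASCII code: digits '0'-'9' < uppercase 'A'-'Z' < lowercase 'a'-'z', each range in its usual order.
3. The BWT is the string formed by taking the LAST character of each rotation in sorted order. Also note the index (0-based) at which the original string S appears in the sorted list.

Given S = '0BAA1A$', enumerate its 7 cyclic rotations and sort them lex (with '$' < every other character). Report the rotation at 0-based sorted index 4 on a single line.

Answer: A1A$0BA

Derivation:
All 7 rotations (rotation i = S[i:]+S[:i]):
  rot[0] = 0BAA1A$
  rot[1] = BAA1A$0
  rot[2] = AA1A$0B
  rot[3] = A1A$0BA
  rot[4] = 1A$0BAA
  rot[5] = A$0BAA1
  rot[6] = $0BAA1A
Sorted (with $ < everything):
  sorted[0] = $0BAA1A
  sorted[1] = 0BAA1A$
  sorted[2] = 1A$0BAA
  sorted[3] = A$0BAA1
  sorted[4] = A1A$0BA
  sorted[5] = AA1A$0B
  sorted[6] = BAA1A$0
sorted[4] = A1A$0BA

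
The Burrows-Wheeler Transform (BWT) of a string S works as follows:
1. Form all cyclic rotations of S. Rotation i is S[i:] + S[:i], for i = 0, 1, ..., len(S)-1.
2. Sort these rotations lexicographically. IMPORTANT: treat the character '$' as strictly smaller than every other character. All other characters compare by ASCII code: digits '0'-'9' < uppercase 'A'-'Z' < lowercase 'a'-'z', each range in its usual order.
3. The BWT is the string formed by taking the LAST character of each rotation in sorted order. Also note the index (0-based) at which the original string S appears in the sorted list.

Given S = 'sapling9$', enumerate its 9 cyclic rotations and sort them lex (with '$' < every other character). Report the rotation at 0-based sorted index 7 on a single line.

Answer: pling9$sa

Derivation:
All 9 rotations (rotation i = S[i:]+S[:i]):
  rot[0] = sapling9$
  rot[1] = apling9$s
  rot[2] = pling9$sa
  rot[3] = ling9$sap
  rot[4] = ing9$sapl
  rot[5] = ng9$sapli
  rot[6] = g9$saplin
  rot[7] = 9$sapling
  rot[8] = $sapling9
Sorted (with $ < everything):
  sorted[0] = $sapling9
  sorted[1] = 9$sapling
  sorted[2] = apling9$s
  sorted[3] = g9$saplin
  sorted[4] = ing9$sapl
  sorted[5] = ling9$sap
  sorted[6] = ng9$sapli
  sorted[7] = pling9$sa
  sorted[8] = sapling9$
sorted[7] = pling9$sa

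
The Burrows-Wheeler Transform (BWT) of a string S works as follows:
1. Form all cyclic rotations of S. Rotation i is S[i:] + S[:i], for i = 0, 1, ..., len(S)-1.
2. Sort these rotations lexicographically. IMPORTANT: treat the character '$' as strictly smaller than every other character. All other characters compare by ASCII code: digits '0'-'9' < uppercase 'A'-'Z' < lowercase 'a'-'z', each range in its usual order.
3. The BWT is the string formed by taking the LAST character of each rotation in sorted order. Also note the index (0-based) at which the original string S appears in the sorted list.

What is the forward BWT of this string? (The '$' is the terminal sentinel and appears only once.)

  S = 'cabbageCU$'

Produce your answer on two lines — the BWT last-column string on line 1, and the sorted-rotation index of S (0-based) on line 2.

All 10 rotations (rotation i = S[i:]+S[:i]):
  rot[0] = cabbageCU$
  rot[1] = abbageCU$c
  rot[2] = bbageCU$ca
  rot[3] = bageCU$cab
  rot[4] = ageCU$cabb
  rot[5] = geCU$cabba
  rot[6] = eCU$cabbag
  rot[7] = CU$cabbage
  rot[8] = U$cabbageC
  rot[9] = $cabbageCU
Sorted (with $ < everything):
  sorted[0] = $cabbageCU  (last char: 'U')
  sorted[1] = CU$cabbage  (last char: 'e')
  sorted[2] = U$cabbageC  (last char: 'C')
  sorted[3] = abbageCU$c  (last char: 'c')
  sorted[4] = ageCU$cabb  (last char: 'b')
  sorted[5] = bageCU$cab  (last char: 'b')
  sorted[6] = bbageCU$ca  (last char: 'a')
  sorted[7] = cabbageCU$  (last char: '$')
  sorted[8] = eCU$cabbag  (last char: 'g')
  sorted[9] = geCU$cabba  (last char: 'a')
Last column: UeCcbba$ga
Original string S is at sorted index 7

Answer: UeCcbba$ga
7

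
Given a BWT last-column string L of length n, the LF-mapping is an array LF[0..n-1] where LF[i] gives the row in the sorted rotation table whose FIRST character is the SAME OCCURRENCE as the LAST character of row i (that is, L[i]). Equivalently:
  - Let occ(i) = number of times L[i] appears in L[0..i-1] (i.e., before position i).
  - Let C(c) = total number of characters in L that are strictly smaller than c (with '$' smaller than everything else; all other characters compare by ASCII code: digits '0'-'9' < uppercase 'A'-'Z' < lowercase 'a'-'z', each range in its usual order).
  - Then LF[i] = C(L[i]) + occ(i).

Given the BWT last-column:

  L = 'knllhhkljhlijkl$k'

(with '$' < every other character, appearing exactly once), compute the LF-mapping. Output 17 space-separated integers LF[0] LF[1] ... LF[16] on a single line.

Char counts: '$':1, 'h':3, 'i':1, 'j':2, 'k':4, 'l':5, 'n':1
C (first-col start): C('$')=0, C('h')=1, C('i')=4, C('j')=5, C('k')=7, C('l')=11, C('n')=16
L[0]='k': occ=0, LF[0]=C('k')+0=7+0=7
L[1]='n': occ=0, LF[1]=C('n')+0=16+0=16
L[2]='l': occ=0, LF[2]=C('l')+0=11+0=11
L[3]='l': occ=1, LF[3]=C('l')+1=11+1=12
L[4]='h': occ=0, LF[4]=C('h')+0=1+0=1
L[5]='h': occ=1, LF[5]=C('h')+1=1+1=2
L[6]='k': occ=1, LF[6]=C('k')+1=7+1=8
L[7]='l': occ=2, LF[7]=C('l')+2=11+2=13
L[8]='j': occ=0, LF[8]=C('j')+0=5+0=5
L[9]='h': occ=2, LF[9]=C('h')+2=1+2=3
L[10]='l': occ=3, LF[10]=C('l')+3=11+3=14
L[11]='i': occ=0, LF[11]=C('i')+0=4+0=4
L[12]='j': occ=1, LF[12]=C('j')+1=5+1=6
L[13]='k': occ=2, LF[13]=C('k')+2=7+2=9
L[14]='l': occ=4, LF[14]=C('l')+4=11+4=15
L[15]='$': occ=0, LF[15]=C('$')+0=0+0=0
L[16]='k': occ=3, LF[16]=C('k')+3=7+3=10

Answer: 7 16 11 12 1 2 8 13 5 3 14 4 6 9 15 0 10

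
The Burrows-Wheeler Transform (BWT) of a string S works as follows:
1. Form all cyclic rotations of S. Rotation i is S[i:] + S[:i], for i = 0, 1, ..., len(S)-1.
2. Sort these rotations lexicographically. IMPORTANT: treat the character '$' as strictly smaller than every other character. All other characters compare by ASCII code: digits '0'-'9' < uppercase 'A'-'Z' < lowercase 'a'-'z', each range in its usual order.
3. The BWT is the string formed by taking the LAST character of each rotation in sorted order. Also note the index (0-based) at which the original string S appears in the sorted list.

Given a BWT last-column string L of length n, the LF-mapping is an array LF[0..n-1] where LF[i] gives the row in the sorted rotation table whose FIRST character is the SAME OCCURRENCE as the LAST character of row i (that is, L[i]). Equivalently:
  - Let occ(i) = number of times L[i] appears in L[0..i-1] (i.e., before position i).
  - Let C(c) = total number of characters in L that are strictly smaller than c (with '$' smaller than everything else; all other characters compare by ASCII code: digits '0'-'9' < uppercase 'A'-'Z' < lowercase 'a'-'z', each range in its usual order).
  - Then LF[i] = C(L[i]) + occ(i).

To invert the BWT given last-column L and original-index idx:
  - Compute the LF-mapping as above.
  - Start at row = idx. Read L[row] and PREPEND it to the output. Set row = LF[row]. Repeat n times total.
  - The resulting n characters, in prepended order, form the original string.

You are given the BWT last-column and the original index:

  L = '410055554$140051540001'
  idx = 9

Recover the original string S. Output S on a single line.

Answer: 114505050541550410004$

Derivation:
LF mapping: 12 8 1 2 16 17 18 19 13 0 9 14 3 4 20 10 21 15 5 6 7 11
Walk LF starting at row 9, prepending L[row]:
  step 1: row=9, L[9]='$', prepend. Next row=LF[9]=0
  step 2: row=0, L[0]='4', prepend. Next row=LF[0]=12
  step 3: row=12, L[12]='0', prepend. Next row=LF[12]=3
  step 4: row=3, L[3]='0', prepend. Next row=LF[3]=2
  step 5: row=2, L[2]='0', prepend. Next row=LF[2]=1
  step 6: row=1, L[1]='1', prepend. Next row=LF[1]=8
  step 7: row=8, L[8]='4', prepend. Next row=LF[8]=13
  step 8: row=13, L[13]='0', prepend. Next row=LF[13]=4
  step 9: row=4, L[4]='5', prepend. Next row=LF[4]=16
  step 10: row=16, L[16]='5', prepend. Next row=LF[16]=21
  step 11: row=21, L[21]='1', prepend. Next row=LF[21]=11
  step 12: row=11, L[11]='4', prepend. Next row=LF[11]=14
  step 13: row=14, L[14]='5', prepend. Next row=LF[14]=20
  step 14: row=20, L[20]='0', prepend. Next row=LF[20]=7
  step 15: row=7, L[7]='5', prepend. Next row=LF[7]=19
  step 16: row=19, L[19]='0', prepend. Next row=LF[19]=6
  step 17: row=6, L[6]='5', prepend. Next row=LF[6]=18
  step 18: row=18, L[18]='0', prepend. Next row=LF[18]=5
  step 19: row=5, L[5]='5', prepend. Next row=LF[5]=17
  step 20: row=17, L[17]='4', prepend. Next row=LF[17]=15
  step 21: row=15, L[15]='1', prepend. Next row=LF[15]=10
  step 22: row=10, L[10]='1', prepend. Next row=LF[10]=9
Reversed output: 114505050541550410004$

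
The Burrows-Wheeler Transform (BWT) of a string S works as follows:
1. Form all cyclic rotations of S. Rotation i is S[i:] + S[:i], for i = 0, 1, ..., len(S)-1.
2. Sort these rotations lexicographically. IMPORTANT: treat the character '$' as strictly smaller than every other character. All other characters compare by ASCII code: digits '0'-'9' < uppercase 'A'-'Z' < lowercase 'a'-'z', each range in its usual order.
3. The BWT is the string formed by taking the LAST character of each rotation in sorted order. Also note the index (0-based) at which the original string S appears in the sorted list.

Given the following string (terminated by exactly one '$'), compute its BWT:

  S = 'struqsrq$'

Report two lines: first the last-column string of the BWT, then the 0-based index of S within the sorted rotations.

All 9 rotations (rotation i = S[i:]+S[:i]):
  rot[0] = struqsrq$
  rot[1] = truqsrq$s
  rot[2] = ruqsrq$st
  rot[3] = uqsrq$str
  rot[4] = qsrq$stru
  rot[5] = srq$struq
  rot[6] = rq$struqs
  rot[7] = q$struqsr
  rot[8] = $struqsrq
Sorted (with $ < everything):
  sorted[0] = $struqsrq  (last char: 'q')
  sorted[1] = q$struqsr  (last char: 'r')
  sorted[2] = qsrq$stru  (last char: 'u')
  sorted[3] = rq$struqs  (last char: 's')
  sorted[4] = ruqsrq$st  (last char: 't')
  sorted[5] = srq$struq  (last char: 'q')
  sorted[6] = struqsrq$  (last char: '$')
  sorted[7] = truqsrq$s  (last char: 's')
  sorted[8] = uqsrq$str  (last char: 'r')
Last column: qrustq$sr
Original string S is at sorted index 6

Answer: qrustq$sr
6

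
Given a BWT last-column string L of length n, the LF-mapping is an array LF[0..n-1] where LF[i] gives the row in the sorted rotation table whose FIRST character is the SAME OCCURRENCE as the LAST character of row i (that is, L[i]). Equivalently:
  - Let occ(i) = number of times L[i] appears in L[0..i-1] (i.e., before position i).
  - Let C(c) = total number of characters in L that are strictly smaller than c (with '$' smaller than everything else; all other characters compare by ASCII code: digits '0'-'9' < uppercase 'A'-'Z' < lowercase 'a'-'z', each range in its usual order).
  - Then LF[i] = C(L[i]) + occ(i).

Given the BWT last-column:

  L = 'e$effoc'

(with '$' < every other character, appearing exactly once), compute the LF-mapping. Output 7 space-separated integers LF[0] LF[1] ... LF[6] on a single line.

Answer: 2 0 3 4 5 6 1

Derivation:
Char counts: '$':1, 'c':1, 'e':2, 'f':2, 'o':1
C (first-col start): C('$')=0, C('c')=1, C('e')=2, C('f')=4, C('o')=6
L[0]='e': occ=0, LF[0]=C('e')+0=2+0=2
L[1]='$': occ=0, LF[1]=C('$')+0=0+0=0
L[2]='e': occ=1, LF[2]=C('e')+1=2+1=3
L[3]='f': occ=0, LF[3]=C('f')+0=4+0=4
L[4]='f': occ=1, LF[4]=C('f')+1=4+1=5
L[5]='o': occ=0, LF[5]=C('o')+0=6+0=6
L[6]='c': occ=0, LF[6]=C('c')+0=1+0=1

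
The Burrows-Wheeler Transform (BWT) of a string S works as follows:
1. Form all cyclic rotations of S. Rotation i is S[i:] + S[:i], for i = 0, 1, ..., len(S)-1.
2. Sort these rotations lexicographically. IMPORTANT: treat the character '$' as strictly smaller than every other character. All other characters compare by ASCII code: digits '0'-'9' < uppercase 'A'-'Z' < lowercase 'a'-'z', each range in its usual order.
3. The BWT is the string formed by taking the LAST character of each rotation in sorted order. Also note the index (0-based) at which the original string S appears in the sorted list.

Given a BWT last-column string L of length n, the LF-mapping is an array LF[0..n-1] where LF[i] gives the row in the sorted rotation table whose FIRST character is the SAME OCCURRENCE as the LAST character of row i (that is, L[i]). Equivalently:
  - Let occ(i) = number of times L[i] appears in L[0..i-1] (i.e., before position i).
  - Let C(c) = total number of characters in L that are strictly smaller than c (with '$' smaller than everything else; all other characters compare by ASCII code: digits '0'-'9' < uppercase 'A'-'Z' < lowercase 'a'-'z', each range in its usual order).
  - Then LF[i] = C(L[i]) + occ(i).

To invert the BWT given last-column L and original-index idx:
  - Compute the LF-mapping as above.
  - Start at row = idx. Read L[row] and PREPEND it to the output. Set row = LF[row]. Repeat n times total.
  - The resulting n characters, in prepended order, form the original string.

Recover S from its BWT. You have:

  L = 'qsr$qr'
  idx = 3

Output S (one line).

LF mapping: 1 5 3 0 2 4
Walk LF starting at row 3, prepending L[row]:
  step 1: row=3, L[3]='$', prepend. Next row=LF[3]=0
  step 2: row=0, L[0]='q', prepend. Next row=LF[0]=1
  step 3: row=1, L[1]='s', prepend. Next row=LF[1]=5
  step 4: row=5, L[5]='r', prepend. Next row=LF[5]=4
  step 5: row=4, L[4]='q', prepend. Next row=LF[4]=2
  step 6: row=2, L[2]='r', prepend. Next row=LF[2]=3
Reversed output: rqrsq$

Answer: rqrsq$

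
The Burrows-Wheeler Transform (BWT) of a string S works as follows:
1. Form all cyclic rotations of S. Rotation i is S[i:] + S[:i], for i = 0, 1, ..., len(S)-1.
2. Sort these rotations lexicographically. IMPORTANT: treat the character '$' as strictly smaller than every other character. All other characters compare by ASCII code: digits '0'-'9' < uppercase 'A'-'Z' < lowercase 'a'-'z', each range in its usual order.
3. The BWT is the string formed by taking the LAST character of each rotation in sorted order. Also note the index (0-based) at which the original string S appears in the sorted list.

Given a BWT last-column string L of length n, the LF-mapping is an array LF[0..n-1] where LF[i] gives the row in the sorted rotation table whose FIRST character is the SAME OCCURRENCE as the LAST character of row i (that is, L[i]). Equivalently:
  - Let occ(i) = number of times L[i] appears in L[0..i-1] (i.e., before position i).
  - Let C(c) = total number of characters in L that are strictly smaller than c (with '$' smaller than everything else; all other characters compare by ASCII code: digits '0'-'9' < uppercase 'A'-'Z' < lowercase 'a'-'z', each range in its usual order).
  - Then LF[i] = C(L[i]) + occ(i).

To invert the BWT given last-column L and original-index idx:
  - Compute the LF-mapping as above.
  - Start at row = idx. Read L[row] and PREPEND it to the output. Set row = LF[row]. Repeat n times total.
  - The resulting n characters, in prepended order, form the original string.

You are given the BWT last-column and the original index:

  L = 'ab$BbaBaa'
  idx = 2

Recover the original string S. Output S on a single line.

LF mapping: 3 7 0 1 8 4 2 5 6
Walk LF starting at row 2, prepending L[row]:
  step 1: row=2, L[2]='$', prepend. Next row=LF[2]=0
  step 2: row=0, L[0]='a', prepend. Next row=LF[0]=3
  step 3: row=3, L[3]='B', prepend. Next row=LF[3]=1
  step 4: row=1, L[1]='b', prepend. Next row=LF[1]=7
  step 5: row=7, L[7]='a', prepend. Next row=LF[7]=5
  step 6: row=5, L[5]='a', prepend. Next row=LF[5]=4
  step 7: row=4, L[4]='b', prepend. Next row=LF[4]=8
  step 8: row=8, L[8]='a', prepend. Next row=LF[8]=6
  step 9: row=6, L[6]='B', prepend. Next row=LF[6]=2
Reversed output: BabaabBa$

Answer: BabaabBa$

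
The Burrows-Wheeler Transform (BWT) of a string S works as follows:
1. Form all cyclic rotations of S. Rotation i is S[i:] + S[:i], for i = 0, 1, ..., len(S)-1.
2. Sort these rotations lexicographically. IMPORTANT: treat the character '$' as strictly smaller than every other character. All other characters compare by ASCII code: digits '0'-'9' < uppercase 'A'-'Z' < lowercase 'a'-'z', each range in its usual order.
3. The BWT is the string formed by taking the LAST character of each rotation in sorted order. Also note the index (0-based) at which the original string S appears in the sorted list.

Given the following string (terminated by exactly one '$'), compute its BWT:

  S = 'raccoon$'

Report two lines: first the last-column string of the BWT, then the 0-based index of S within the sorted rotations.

All 8 rotations (rotation i = S[i:]+S[:i]):
  rot[0] = raccoon$
  rot[1] = accoon$r
  rot[2] = ccoon$ra
  rot[3] = coon$rac
  rot[4] = oon$racc
  rot[5] = on$racco
  rot[6] = n$raccoo
  rot[7] = $raccoon
Sorted (with $ < everything):
  sorted[0] = $raccoon  (last char: 'n')
  sorted[1] = accoon$r  (last char: 'r')
  sorted[2] = ccoon$ra  (last char: 'a')
  sorted[3] = coon$rac  (last char: 'c')
  sorted[4] = n$raccoo  (last char: 'o')
  sorted[5] = on$racco  (last char: 'o')
  sorted[6] = oon$racc  (last char: 'c')
  sorted[7] = raccoon$  (last char: '$')
Last column: nracooc$
Original string S is at sorted index 7

Answer: nracooc$
7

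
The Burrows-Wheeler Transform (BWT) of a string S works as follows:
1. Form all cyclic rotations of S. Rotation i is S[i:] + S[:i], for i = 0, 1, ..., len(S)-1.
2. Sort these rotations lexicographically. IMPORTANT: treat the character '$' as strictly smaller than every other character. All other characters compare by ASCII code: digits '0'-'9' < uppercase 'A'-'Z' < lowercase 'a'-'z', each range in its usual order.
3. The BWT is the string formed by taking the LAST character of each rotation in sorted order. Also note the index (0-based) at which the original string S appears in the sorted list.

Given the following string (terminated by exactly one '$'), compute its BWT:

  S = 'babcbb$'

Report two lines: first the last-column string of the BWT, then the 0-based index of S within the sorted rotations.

All 7 rotations (rotation i = S[i:]+S[:i]):
  rot[0] = babcbb$
  rot[1] = abcbb$b
  rot[2] = bcbb$ba
  rot[3] = cbb$bab
  rot[4] = bb$babc
  rot[5] = b$babcb
  rot[6] = $babcbb
Sorted (with $ < everything):
  sorted[0] = $babcbb  (last char: 'b')
  sorted[1] = abcbb$b  (last char: 'b')
  sorted[2] = b$babcb  (last char: 'b')
  sorted[3] = babcbb$  (last char: '$')
  sorted[4] = bb$babc  (last char: 'c')
  sorted[5] = bcbb$ba  (last char: 'a')
  sorted[6] = cbb$bab  (last char: 'b')
Last column: bbb$cab
Original string S is at sorted index 3

Answer: bbb$cab
3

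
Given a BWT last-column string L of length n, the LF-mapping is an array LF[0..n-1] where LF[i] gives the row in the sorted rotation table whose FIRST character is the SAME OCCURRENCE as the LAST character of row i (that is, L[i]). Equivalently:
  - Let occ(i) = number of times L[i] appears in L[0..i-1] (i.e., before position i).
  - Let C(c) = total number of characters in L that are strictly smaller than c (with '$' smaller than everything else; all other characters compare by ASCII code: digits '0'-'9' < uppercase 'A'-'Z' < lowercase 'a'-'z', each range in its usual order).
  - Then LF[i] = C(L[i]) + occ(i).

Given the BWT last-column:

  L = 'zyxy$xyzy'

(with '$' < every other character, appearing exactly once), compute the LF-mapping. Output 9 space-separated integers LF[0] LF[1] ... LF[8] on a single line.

Char counts: '$':1, 'x':2, 'y':4, 'z':2
C (first-col start): C('$')=0, C('x')=1, C('y')=3, C('z')=7
L[0]='z': occ=0, LF[0]=C('z')+0=7+0=7
L[1]='y': occ=0, LF[1]=C('y')+0=3+0=3
L[2]='x': occ=0, LF[2]=C('x')+0=1+0=1
L[3]='y': occ=1, LF[3]=C('y')+1=3+1=4
L[4]='$': occ=0, LF[4]=C('$')+0=0+0=0
L[5]='x': occ=1, LF[5]=C('x')+1=1+1=2
L[6]='y': occ=2, LF[6]=C('y')+2=3+2=5
L[7]='z': occ=1, LF[7]=C('z')+1=7+1=8
L[8]='y': occ=3, LF[8]=C('y')+3=3+3=6

Answer: 7 3 1 4 0 2 5 8 6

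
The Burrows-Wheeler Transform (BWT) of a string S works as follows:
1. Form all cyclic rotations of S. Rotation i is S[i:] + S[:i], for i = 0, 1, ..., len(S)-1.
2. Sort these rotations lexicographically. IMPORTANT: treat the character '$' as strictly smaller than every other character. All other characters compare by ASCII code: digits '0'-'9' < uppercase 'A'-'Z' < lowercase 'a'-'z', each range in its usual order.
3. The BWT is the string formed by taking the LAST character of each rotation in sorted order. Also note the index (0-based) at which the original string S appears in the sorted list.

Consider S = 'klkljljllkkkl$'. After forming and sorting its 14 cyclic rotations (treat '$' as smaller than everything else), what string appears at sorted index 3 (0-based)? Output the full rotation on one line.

Answer: kkkl$klkljljll

Derivation:
All 14 rotations (rotation i = S[i:]+S[:i]):
  rot[0] = klkljljllkkkl$
  rot[1] = lkljljllkkkl$k
  rot[2] = kljljllkkkl$kl
  rot[3] = ljljllkkkl$klk
  rot[4] = jljllkkkl$klkl
  rot[5] = ljllkkkl$klklj
  rot[6] = jllkkkl$klkljl
  rot[7] = llkkkl$klkljlj
  rot[8] = lkkkl$klkljljl
  rot[9] = kkkl$klkljljll
  rot[10] = kkl$klkljljllk
  rot[11] = kl$klkljljllkk
  rot[12] = l$klkljljllkkk
  rot[13] = $klkljljllkkkl
Sorted (with $ < everything):
  sorted[0] = $klkljljllkkkl
  sorted[1] = jljllkkkl$klkl
  sorted[2] = jllkkkl$klkljl
  sorted[3] = kkkl$klkljljll
  sorted[4] = kkl$klkljljllk
  sorted[5] = kl$klkljljllkk
  sorted[6] = kljljllkkkl$kl
  sorted[7] = klkljljllkkkl$
  sorted[8] = l$klkljljllkkk
  sorted[9] = ljljllkkkl$klk
  sorted[10] = ljllkkkl$klklj
  sorted[11] = lkkkl$klkljljl
  sorted[12] = lkljljllkkkl$k
  sorted[13] = llkkkl$klkljlj
sorted[3] = kkkl$klkljljll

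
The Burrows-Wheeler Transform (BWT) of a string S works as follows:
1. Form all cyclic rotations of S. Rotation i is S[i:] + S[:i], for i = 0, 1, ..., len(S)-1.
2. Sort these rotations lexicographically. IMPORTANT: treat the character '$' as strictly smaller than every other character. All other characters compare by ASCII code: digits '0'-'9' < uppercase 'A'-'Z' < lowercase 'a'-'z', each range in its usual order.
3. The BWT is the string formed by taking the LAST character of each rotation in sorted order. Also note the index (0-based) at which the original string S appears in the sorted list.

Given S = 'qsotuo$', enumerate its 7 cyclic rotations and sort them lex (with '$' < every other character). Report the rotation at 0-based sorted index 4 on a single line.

All 7 rotations (rotation i = S[i:]+S[:i]):
  rot[0] = qsotuo$
  rot[1] = sotuo$q
  rot[2] = otuo$qs
  rot[3] = tuo$qso
  rot[4] = uo$qsot
  rot[5] = o$qsotu
  rot[6] = $qsotuo
Sorted (with $ < everything):
  sorted[0] = $qsotuo
  sorted[1] = o$qsotu
  sorted[2] = otuo$qs
  sorted[3] = qsotuo$
  sorted[4] = sotuo$q
  sorted[5] = tuo$qso
  sorted[6] = uo$qsot
sorted[4] = sotuo$q

Answer: sotuo$q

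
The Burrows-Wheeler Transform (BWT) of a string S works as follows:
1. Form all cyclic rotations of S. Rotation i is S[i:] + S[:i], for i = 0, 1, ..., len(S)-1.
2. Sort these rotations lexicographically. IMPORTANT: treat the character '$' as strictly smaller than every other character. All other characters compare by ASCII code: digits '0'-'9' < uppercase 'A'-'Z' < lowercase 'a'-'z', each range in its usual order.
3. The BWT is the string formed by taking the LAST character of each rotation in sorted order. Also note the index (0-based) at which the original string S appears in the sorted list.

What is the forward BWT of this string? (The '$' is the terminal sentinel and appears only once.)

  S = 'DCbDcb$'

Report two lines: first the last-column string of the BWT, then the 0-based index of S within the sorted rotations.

All 7 rotations (rotation i = S[i:]+S[:i]):
  rot[0] = DCbDcb$
  rot[1] = CbDcb$D
  rot[2] = bDcb$DC
  rot[3] = Dcb$DCb
  rot[4] = cb$DCbD
  rot[5] = b$DCbDc
  rot[6] = $DCbDcb
Sorted (with $ < everything):
  sorted[0] = $DCbDcb  (last char: 'b')
  sorted[1] = CbDcb$D  (last char: 'D')
  sorted[2] = DCbDcb$  (last char: '$')
  sorted[3] = Dcb$DCb  (last char: 'b')
  sorted[4] = b$DCbDc  (last char: 'c')
  sorted[5] = bDcb$DC  (last char: 'C')
  sorted[6] = cb$DCbD  (last char: 'D')
Last column: bD$bcCD
Original string S is at sorted index 2

Answer: bD$bcCD
2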